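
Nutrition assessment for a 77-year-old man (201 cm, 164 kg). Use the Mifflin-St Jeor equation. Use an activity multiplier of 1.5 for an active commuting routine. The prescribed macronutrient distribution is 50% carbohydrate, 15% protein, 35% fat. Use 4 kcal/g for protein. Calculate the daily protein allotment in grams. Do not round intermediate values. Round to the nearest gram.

Mifflin-St Jeor (male): BMR = 10(164) + 6.25(201) − 5(77) + 5 = 1640 + 1256.25 − 385 + 5 = 2516.25 kcal/day.
TEE = 2516.25 × 1.5 = 3774.375 kcal/day.
Protein energy = 15% × 3774.375 = 566.1563 kcal.
Protein = 566.1563 ÷ 4 kcal/g = 141.5391 g.

142 g/day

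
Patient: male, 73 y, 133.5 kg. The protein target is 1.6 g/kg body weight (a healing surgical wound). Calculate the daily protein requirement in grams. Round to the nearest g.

214 g/day

Protein = 1.6 g/kg × 133.5 kg = 213.6 g/day.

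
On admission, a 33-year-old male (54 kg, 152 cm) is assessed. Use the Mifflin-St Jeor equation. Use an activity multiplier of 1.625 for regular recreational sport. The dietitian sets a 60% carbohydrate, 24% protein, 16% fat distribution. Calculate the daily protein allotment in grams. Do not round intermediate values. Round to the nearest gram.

130 g/day

Mifflin-St Jeor (male): BMR = 10(54) + 6.25(152) − 5(33) + 5 = 540 + 950 − 165 + 5 = 1330 kcal/day.
TEE = 1330 × 1.625 = 2161.25 kcal/day.
Protein energy = 24% × 2161.25 = 518.7 kcal.
Protein = 518.7 ÷ 4 kcal/g = 129.675 g.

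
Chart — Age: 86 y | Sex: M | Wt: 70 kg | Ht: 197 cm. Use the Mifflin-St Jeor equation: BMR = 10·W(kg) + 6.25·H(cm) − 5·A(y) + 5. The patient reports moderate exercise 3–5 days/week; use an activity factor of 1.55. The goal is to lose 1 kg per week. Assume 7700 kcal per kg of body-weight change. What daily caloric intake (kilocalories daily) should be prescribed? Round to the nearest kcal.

1235 kilocalories daily

Mifflin-St Jeor (male): BMR = 10(70) + 6.25(197) − 5(86) + 5 = 700 + 1231.25 − 430 + 5 = 1506.25 kcal/day.
TEE = 1506.25 × 1.55 = 2334.6875 kcal/day.
Required daily deficit = 1 × 7700 ÷ 7 = 1100 kcal/day.
Target intake = 2334.6875 − 1100 = 1234.6875 kcal/day.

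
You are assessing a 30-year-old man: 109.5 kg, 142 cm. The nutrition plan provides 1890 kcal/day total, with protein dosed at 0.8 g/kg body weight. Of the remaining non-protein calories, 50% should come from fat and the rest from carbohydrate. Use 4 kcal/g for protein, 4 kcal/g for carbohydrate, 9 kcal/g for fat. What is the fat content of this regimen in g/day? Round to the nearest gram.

Protein = 0.8 × 109.5 = 87.6 g → 87.6 × 4 = 350.4 kcal.
Non-protein calories = 1890 − 350.4 = 1539.6 kcal.
Fat: 50% × 1539.6 = 769.8 kcal; carbohydrate: 769.8 kcal.
Fat: 769.8 kcal ÷ 9 kcal/g = 85.5333 g.

86 g/day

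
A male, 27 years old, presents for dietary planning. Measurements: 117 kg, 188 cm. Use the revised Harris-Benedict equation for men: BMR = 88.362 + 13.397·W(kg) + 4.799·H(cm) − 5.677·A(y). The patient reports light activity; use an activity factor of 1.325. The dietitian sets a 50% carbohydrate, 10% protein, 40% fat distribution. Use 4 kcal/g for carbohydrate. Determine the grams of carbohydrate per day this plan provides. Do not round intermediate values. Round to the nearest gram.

398 g/day

Harris-Benedict: BMR = 88.362 + 13.397(117) + 4.799(188) − 5.677(27) = 2404.744 kcal/day.
TEE = 2404.744 × 1.325 = 3186.2858 kcal/day.
Carbohydrate energy = 50% × 3186.2858 = 1593.1429 kcal.
Carbohydrate = 1593.1429 ÷ 4 kcal/g = 398.2857 g.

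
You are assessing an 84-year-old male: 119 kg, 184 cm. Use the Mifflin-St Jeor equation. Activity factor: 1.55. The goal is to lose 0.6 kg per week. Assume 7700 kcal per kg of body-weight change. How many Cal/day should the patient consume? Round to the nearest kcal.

Mifflin-St Jeor (male): BMR = 10(119) + 6.25(184) − 5(84) + 5 = 1190 + 1150 − 420 + 5 = 1925 kcal/day.
TEE = 1925 × 1.55 = 2983.75 kcal/day.
Required daily deficit = 0.6 × 7700 ÷ 7 = 660 kcal/day.
Target intake = 2983.75 − 660 = 2323.75 kcal/day.

2324 Cal/day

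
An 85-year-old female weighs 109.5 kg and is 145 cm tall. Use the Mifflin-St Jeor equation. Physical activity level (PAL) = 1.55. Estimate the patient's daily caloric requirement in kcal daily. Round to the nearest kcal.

2194 kcal daily

Mifflin-St Jeor (female): BMR = 10(109.5) + 6.25(145) − 5(85) − 161 = 1095 + 906.25 − 425 − 161 = 1415.25 kcal/day.
TEE = BMR × activity factor = 1415.25 × 1.55 = 2193.6375 kcal/day.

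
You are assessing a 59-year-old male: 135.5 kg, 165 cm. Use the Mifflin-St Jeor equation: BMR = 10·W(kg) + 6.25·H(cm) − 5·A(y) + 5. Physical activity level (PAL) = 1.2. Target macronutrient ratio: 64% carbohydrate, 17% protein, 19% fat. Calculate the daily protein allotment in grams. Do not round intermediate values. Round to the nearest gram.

Mifflin-St Jeor (male): BMR = 10(135.5) + 6.25(165) − 5(59) + 5 = 1355 + 1031.25 − 295 + 5 = 2096.25 kcal/day.
TEE = 2096.25 × 1.2 = 2515.5 kcal/day.
Protein energy = 17% × 2515.5 = 427.635 kcal.
Protein = 427.635 ÷ 4 kcal/g = 106.9088 g.

107 g/day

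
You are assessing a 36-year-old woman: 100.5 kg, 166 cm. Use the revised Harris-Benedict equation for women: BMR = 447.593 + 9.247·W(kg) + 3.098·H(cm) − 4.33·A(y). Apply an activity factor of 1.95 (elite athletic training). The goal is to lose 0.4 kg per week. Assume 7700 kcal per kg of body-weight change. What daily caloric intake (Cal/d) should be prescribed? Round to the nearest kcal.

Harris-Benedict: BMR = 447.593 + 9.247(100.5) + 3.098(166) − 4.33(36) = 1735.3045 kcal/day.
TEE = 1735.3045 × 1.95 = 3383.8438 kcal/day.
Required daily deficit = 0.4 × 7700 ÷ 7 = 440 kcal/day.
Target intake = 3383.8438 − 440 = 2943.8438 kcal/day.

2944 Cal/d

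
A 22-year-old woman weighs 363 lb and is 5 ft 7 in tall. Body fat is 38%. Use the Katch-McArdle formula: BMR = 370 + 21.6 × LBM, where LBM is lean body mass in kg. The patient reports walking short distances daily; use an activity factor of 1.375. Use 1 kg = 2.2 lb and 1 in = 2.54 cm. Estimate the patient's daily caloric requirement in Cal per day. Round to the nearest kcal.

3547 Cal per day

Convert to metric: weight = 363 ÷ 2.2 = 165 kg; height = (5×12 + 7) × 2.54 = 67 × 2.54 = 170.18 cm.
LBM = 165 × (1 − 0.38) = 102.3 kg. Katch-McArdle: BMR = 370 + 21.6 × 102.3 = 2579.68 kcal/day.
TEE = BMR × activity factor = 2579.68 × 1.375 = 3547.06 kcal/day.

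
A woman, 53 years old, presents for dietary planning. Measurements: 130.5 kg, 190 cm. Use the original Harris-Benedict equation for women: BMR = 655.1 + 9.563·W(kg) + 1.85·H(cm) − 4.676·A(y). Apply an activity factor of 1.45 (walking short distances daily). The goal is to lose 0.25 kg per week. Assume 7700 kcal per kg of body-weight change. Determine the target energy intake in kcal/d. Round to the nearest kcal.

Harris-Benedict: BMR = 655.1 + 9.563(130.5) + 1.85(190) − 4.676(53) = 2006.7435 kcal/day.
TEE = 2006.7435 × 1.45 = 2909.7781 kcal/day.
Required daily deficit = 0.25 × 7700 ÷ 7 = 275 kcal/day.
Target intake = 2909.7781 − 275 = 2634.7781 kcal/day.

2635 kcal/d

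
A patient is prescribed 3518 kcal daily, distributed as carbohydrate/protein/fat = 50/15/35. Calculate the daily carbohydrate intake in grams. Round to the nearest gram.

440 g/day

Carbohydrate energy = 50% × 3518 = 1759 kcal.
At 4 kcal/g: 1759 ÷ 4 = 439.75 g.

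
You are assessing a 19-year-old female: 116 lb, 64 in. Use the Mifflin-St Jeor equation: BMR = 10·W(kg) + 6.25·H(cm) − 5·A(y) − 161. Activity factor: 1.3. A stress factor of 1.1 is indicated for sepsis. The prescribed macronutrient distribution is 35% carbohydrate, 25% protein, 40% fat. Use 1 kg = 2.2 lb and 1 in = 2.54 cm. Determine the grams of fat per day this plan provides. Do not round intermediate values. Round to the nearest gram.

Convert to metric: weight = 116 ÷ 2.2 = 52.7273 kg; height = 64 × 2.54 = 162.56 cm.
Mifflin-St Jeor (female): BMR = 10(52.7273) + 6.25(162.56) − 5(19) − 161 = 527.2727 + 1016 − 95 − 161 = 1287.2727 kcal/day.
TEE = 1287.2727 × 1.3 = 1673.4545 kcal/day.
With stress factor 1.1: 1673.4545 × 1.1 = 1840.8 kcal/day.
Fat energy = 40% × 1840.8 = 736.32 kcal.
Fat = 736.32 ÷ 9 kcal/g = 81.8133 g.

82 g/day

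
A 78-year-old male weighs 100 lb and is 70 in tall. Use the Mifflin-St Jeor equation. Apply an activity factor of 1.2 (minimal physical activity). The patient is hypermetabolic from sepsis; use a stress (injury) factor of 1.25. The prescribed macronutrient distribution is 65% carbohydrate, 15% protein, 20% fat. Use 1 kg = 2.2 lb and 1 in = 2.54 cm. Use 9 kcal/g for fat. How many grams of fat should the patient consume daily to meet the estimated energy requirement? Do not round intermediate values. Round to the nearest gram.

Convert to metric: weight = 100 ÷ 2.2 = 45.4545 kg; height = 70 × 2.54 = 177.8 cm.
Mifflin-St Jeor (male): BMR = 10(45.4545) + 6.25(177.8) − 5(78) + 5 = 454.5455 + 1111.25 − 390 + 5 = 1180.7955 kcal/day.
TEE = 1180.7955 × 1.2 = 1416.9545 kcal/day.
With stress factor 1.25: 1416.9545 × 1.25 = 1771.1932 kcal/day.
Fat energy = 20% × 1771.1932 = 354.2386 kcal.
Fat = 354.2386 ÷ 9 kcal/g = 39.3598 g.

39 g/day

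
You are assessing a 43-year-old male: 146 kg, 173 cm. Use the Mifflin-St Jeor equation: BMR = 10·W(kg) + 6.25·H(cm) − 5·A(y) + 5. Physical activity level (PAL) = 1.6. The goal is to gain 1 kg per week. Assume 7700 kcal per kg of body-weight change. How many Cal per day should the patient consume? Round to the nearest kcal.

4830 Cal per day

Mifflin-St Jeor (male): BMR = 10(146) + 6.25(173) − 5(43) + 5 = 1460 + 1081.25 − 215 + 5 = 2331.25 kcal/day.
TEE = 2331.25 × 1.6 = 3730 kcal/day.
Required daily surplus = 1 × 7700 ÷ 7 = 1100 kcal/day.
Target intake = 3730 + 1100 = 4830 kcal/day.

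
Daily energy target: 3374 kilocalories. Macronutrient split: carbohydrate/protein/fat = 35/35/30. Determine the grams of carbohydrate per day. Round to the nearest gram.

295 g/day

Carbohydrate energy = 35% × 3374 = 1180.9 kcal.
At 4 kcal/g: 1180.9 ÷ 4 = 295.225 g.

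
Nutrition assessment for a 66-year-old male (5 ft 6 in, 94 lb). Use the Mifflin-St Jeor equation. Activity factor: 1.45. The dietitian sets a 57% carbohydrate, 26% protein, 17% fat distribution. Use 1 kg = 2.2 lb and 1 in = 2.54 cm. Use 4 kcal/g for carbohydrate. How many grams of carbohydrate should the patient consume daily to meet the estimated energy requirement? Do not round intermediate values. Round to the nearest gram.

Convert to metric: weight = 94 ÷ 2.2 = 42.7273 kg; height = (5×12 + 6) × 2.54 = 66 × 2.54 = 167.64 cm.
Mifflin-St Jeor (male): BMR = 10(42.7273) + 6.25(167.64) − 5(66) + 5 = 427.2727 + 1047.75 − 330 + 5 = 1150.0227 kcal/day.
TEE = 1150.0227 × 1.45 = 1667.533 kcal/day.
Carbohydrate energy = 57% × 1667.533 = 950.4938 kcal.
Carbohydrate = 950.4938 ÷ 4 kcal/g = 237.6234 g.

238 g/day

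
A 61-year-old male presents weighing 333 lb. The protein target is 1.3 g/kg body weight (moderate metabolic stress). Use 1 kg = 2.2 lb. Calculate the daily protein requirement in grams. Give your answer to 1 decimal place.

Weight in kg = 333 ÷ 2.2 = 151.3636 kg.
Protein = 1.3 g/kg × 151.3636 kg = 196.7727 g/day.

196.8 g/day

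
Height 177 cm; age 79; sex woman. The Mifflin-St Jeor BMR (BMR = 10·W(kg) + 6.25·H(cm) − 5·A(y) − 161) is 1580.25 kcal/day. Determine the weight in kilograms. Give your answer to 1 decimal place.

1580.25 = 10·W + 6.25(177) − 5(79) − 161
10·W = 1580.25 − 550.25 = 1030, so W = 103 kg.

103.0 kg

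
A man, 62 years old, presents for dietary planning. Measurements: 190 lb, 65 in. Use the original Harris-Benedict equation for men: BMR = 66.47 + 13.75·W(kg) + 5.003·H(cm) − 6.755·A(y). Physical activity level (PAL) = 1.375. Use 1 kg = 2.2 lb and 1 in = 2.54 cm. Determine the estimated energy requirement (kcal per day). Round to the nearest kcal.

Convert to metric: weight = 190 ÷ 2.2 = 86.3636 kg; height = 65 × 2.54 = 165.1 cm.
Harris-Benedict: BMR = 66.47 + 13.75(86.3636) + 5.003(165.1) − 6.755(62) = 1661.1553 kcal/day.
TEE = BMR × activity factor = 1661.1553 × 1.375 = 2284.0885 kcal/day.

2284 kcal per day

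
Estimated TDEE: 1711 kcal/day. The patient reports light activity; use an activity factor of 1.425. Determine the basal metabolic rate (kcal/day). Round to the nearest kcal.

1201 kcal/day

BMR = TEE ÷ activity factor = 1711 ÷ 1.425 = 1200.7018 kcal/day.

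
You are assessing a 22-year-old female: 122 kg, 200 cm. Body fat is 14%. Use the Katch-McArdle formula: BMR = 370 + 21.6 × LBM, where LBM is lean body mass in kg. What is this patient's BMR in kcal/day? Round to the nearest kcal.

LBM = 122 × (1 − 0.14) = 104.92 kg. Katch-McArdle: BMR = 370 + 21.6 × 104.92 = 2636.272 kcal/day.

2636 kcal/day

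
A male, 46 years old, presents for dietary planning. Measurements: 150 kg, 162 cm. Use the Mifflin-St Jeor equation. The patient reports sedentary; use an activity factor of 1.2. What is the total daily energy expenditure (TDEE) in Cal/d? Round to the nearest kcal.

Mifflin-St Jeor (male): BMR = 10(150) + 6.25(162) − 5(46) + 5 = 1500 + 1012.5 − 230 + 5 = 2287.5 kcal/day.
TEE = BMR × activity factor = 2287.5 × 1.2 = 2745 kcal/day.

2745 Cal/d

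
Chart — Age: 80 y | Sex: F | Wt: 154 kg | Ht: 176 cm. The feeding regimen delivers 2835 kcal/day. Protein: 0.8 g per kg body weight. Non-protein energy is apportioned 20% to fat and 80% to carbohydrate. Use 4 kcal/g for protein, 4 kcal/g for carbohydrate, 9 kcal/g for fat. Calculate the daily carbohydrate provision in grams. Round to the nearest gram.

Protein = 0.8 × 154 = 123.2 g → 123.2 × 4 = 492.8 kcal.
Non-protein calories = 2835 − 492.8 = 2342.2 kcal.
Fat: 20% × 2342.2 = 468.44 kcal; carbohydrate: 1873.76 kcal.
Carbohydrate: 1873.76 kcal ÷ 4 kcal/g = 468.44 g.

468 g/day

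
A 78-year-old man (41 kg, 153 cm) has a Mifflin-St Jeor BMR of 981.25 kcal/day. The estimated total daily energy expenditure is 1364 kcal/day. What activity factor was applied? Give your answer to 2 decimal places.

Activity factor = TEE ÷ BMR = 1364 ÷ 981.25 = 1.39.

1.39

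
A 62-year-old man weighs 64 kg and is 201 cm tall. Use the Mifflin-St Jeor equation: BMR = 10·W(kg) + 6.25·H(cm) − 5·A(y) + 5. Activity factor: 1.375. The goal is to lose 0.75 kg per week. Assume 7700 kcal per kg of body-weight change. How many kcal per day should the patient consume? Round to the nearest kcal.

1363 kcal per day

Mifflin-St Jeor (male): BMR = 10(64) + 6.25(201) − 5(62) + 5 = 640 + 1256.25 − 310 + 5 = 1591.25 kcal/day.
TEE = 1591.25 × 1.375 = 2187.9688 kcal/day.
Required daily deficit = 0.75 × 7700 ÷ 7 = 825 kcal/day.
Target intake = 2187.9688 − 825 = 1362.9688 kcal/day.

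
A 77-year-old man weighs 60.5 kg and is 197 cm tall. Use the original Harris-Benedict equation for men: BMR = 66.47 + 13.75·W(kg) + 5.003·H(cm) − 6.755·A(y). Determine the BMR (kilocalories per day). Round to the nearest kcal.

1364 kilocalories per day

Harris-Benedict: BMR = 66.47 + 13.75(60.5) + 5.003(197) − 6.755(77) = 1363.801 kcal/day.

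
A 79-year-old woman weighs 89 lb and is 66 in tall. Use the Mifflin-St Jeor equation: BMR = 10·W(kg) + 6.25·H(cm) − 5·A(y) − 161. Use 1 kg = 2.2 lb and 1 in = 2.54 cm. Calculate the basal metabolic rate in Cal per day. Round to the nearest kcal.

Convert to metric: weight = 89 ÷ 2.2 = 40.4545 kg; height = 66 × 2.54 = 167.64 cm.
Mifflin-St Jeor (female): BMR = 10(40.4545) + 6.25(167.64) − 5(79) − 161 = 404.5455 + 1047.75 − 395 − 161 = 896.2955 kcal/day.

896 Cal per day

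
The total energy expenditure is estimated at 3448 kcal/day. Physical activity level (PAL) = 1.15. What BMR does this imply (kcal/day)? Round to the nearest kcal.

BMR = TEE ÷ activity factor = 3448 ÷ 1.15 = 2998.2609 kcal/day.

2998 kcal/day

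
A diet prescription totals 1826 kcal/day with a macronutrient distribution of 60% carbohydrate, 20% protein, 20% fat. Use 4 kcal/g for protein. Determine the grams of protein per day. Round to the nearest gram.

Protein energy = 20% × 1826 = 365.2 kcal.
At 4 kcal/g: 365.2 ÷ 4 = 91.3 g.

91 g/day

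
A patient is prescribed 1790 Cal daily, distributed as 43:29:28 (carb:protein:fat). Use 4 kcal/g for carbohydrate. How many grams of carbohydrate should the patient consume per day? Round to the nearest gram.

Carbohydrate energy = 43% × 1790 = 769.7 kcal.
At 4 kcal/g: 769.7 ÷ 4 = 192.425 g.

192 g/day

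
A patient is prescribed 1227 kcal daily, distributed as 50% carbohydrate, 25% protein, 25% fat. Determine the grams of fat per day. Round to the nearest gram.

Fat energy = 25% × 1227 = 306.75 kcal.
At 9 kcal/g: 306.75 ÷ 9 = 34.0833 g.

34 g/day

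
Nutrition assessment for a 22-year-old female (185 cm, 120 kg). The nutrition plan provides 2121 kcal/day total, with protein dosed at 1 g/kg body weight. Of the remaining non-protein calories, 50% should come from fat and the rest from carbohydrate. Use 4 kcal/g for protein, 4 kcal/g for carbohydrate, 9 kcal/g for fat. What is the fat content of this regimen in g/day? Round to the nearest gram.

Protein = 1 × 120 = 120 g → 120 × 4 = 480 kcal.
Non-protein calories = 2121 − 480 = 1641 kcal.
Fat: 50% × 1641 = 820.5 kcal; carbohydrate: 820.5 kcal.
Fat: 820.5 kcal ÷ 9 kcal/g = 91.1667 g.

91 g/day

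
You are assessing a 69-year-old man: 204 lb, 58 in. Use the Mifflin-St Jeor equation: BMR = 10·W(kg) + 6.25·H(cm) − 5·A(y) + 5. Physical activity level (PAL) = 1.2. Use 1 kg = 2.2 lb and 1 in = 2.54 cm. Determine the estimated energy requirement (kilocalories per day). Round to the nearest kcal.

1810 kilocalories per day

Convert to metric: weight = 204 ÷ 2.2 = 92.7273 kg; height = 58 × 2.54 = 147.32 cm.
Mifflin-St Jeor (male): BMR = 10(92.7273) + 6.25(147.32) − 5(69) + 5 = 927.2727 + 920.75 − 345 + 5 = 1508.0227 kcal/day.
TEE = BMR × activity factor = 1508.0227 × 1.2 = 1809.6273 kcal/day.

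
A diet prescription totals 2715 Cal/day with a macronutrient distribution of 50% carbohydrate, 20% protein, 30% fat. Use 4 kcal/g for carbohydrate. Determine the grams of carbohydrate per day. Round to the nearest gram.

Carbohydrate energy = 50% × 2715 = 1357.5 kcal.
At 4 kcal/g: 1357.5 ÷ 4 = 339.375 g.

339 g/day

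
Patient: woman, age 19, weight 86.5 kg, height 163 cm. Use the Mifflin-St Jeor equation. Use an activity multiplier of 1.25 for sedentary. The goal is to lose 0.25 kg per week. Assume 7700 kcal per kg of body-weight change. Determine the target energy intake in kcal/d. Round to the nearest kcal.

1760 kcal/d

Mifflin-St Jeor (female): BMR = 10(86.5) + 6.25(163) − 5(19) − 161 = 865 + 1018.75 − 95 − 161 = 1627.75 kcal/day.
TEE = 1627.75 × 1.25 = 2034.6875 kcal/day.
Required daily deficit = 0.25 × 7700 ÷ 7 = 275 kcal/day.
Target intake = 2034.6875 − 275 = 1759.6875 kcal/day.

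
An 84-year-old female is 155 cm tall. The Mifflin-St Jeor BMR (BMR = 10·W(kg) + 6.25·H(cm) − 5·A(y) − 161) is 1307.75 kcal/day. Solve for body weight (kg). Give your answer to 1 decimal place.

1307.75 = 10·W + 6.25(155) − 5(84) − 161
10·W = 1307.75 − 387.75 = 920, so W = 92 kg.

92.0 kg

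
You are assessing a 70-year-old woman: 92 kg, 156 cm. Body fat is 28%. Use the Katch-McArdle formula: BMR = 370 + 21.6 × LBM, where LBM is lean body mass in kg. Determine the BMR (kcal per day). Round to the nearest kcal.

LBM = 92 × (1 − 0.28) = 66.24 kg. Katch-McArdle: BMR = 370 + 21.6 × 66.24 = 1800.784 kcal/day.

1801 kcal per day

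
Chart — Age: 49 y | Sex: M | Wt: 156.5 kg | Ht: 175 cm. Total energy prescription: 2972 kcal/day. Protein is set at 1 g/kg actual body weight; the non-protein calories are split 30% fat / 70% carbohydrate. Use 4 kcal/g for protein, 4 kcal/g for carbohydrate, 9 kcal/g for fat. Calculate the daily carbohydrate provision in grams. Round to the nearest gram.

Protein = 1 × 156.5 = 156.5 g → 156.5 × 4 = 626 kcal.
Non-protein calories = 2972 − 626 = 2346 kcal.
Fat: 30% × 2346 = 703.8 kcal; carbohydrate: 1642.2 kcal.
Carbohydrate: 1642.2 kcal ÷ 4 kcal/g = 410.55 g.

411 g/day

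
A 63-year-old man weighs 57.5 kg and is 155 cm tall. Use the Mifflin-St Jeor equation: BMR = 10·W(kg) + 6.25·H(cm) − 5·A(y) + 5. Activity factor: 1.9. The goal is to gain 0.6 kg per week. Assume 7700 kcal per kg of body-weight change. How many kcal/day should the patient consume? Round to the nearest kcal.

Mifflin-St Jeor (male): BMR = 10(57.5) + 6.25(155) − 5(63) + 5 = 575 + 968.75 − 315 + 5 = 1233.75 kcal/day.
TEE = 1233.75 × 1.9 = 2344.125 kcal/day.
Required daily surplus = 0.6 × 7700 ÷ 7 = 660 kcal/day.
Target intake = 2344.125 + 660 = 3004.125 kcal/day.

3004 kcal/day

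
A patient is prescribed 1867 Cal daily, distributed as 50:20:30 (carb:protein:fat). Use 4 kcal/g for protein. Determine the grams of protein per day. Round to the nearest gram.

Protein energy = 20% × 1867 = 373.4 kcal.
At 4 kcal/g: 373.4 ÷ 4 = 93.35 g.

93 g/day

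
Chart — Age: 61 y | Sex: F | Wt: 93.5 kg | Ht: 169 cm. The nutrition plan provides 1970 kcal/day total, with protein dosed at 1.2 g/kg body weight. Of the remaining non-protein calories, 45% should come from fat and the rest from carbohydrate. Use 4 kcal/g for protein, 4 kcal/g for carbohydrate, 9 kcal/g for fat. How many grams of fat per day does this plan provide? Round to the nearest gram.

76 g/day

Protein = 1.2 × 93.5 = 112.2 g → 112.2 × 4 = 448.8 kcal.
Non-protein calories = 1970 − 448.8 = 1521.2 kcal.
Fat: 45% × 1521.2 = 684.54 kcal; carbohydrate: 836.66 kcal.
Fat: 684.54 kcal ÷ 9 kcal/g = 76.06 g.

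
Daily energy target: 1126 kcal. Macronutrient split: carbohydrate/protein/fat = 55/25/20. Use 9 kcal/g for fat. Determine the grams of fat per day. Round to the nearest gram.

25 g/day

Fat energy = 20% × 1126 = 225.2 kcal.
At 9 kcal/g: 225.2 ÷ 9 = 25.0222 g.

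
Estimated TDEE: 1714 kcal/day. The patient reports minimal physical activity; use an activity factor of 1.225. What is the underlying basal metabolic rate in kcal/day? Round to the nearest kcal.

BMR = TEE ÷ activity factor = 1714 ÷ 1.225 = 1399.1837 kcal/day.

1399 kcal/day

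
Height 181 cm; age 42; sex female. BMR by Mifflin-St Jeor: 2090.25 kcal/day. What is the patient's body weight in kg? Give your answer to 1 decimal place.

133.0 kg

2090.25 = 10·W + 6.25(181) − 5(42) − 161
10·W = 2090.25 − 760.25 = 1330, so W = 133 kg.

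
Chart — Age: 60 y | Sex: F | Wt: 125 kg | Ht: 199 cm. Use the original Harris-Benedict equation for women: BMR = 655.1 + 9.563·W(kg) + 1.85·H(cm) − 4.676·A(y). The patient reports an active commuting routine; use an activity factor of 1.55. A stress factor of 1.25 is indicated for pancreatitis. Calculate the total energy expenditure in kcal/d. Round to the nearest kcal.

3755 kcal/d

Harris-Benedict: BMR = 655.1 + 9.563(125) + 1.85(199) − 4.676(60) = 1938.065 kcal/day.
TEE = BMR × activity factor = 1938.065 × 1.55 = 3004.0008 kcal/day.
Apply stress factor: 3004.0008 × 1.25 = 3755.0009 kcal/day.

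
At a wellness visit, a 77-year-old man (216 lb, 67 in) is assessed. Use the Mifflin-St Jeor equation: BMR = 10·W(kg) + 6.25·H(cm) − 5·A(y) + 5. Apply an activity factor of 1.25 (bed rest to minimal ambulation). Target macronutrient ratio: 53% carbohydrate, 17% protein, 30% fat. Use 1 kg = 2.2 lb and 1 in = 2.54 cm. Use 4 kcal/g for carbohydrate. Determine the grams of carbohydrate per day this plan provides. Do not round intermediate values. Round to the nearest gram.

Convert to metric: weight = 216 ÷ 2.2 = 98.1818 kg; height = 67 × 2.54 = 170.18 cm.
Mifflin-St Jeor (male): BMR = 10(98.1818) + 6.25(170.18) − 5(77) + 5 = 981.8182 + 1063.625 − 385 + 5 = 1665.4432 kcal/day.
TEE = 1665.4432 × 1.25 = 2081.804 kcal/day.
Carbohydrate energy = 53% × 2081.804 = 1103.3561 kcal.
Carbohydrate = 1103.3561 ÷ 4 kcal/g = 275.839 g.

276 g/day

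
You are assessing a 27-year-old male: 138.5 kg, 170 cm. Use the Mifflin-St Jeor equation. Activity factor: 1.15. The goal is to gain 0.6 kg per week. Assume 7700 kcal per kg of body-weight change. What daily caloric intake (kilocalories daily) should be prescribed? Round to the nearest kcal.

Mifflin-St Jeor (male): BMR = 10(138.5) + 6.25(170) − 5(27) + 5 = 1385 + 1062.5 − 135 + 5 = 2317.5 kcal/day.
TEE = 2317.5 × 1.15 = 2665.125 kcal/day.
Required daily surplus = 0.6 × 7700 ÷ 7 = 660 kcal/day.
Target intake = 2665.125 + 660 = 3325.125 kcal/day.

3325 kilocalories daily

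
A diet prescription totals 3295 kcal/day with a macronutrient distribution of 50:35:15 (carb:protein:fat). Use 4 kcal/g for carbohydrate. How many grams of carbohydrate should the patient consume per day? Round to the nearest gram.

Carbohydrate energy = 50% × 3295 = 1647.5 kcal.
At 4 kcal/g: 1647.5 ÷ 4 = 411.875 g.

412 g/day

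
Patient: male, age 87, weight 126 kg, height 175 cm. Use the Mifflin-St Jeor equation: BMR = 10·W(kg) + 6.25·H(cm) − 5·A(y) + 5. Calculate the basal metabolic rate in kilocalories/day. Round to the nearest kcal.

1924 kilocalories/day

Mifflin-St Jeor (male): BMR = 10(126) + 6.25(175) − 5(87) + 5 = 1260 + 1093.75 − 435 + 5 = 1923.75 kcal/day.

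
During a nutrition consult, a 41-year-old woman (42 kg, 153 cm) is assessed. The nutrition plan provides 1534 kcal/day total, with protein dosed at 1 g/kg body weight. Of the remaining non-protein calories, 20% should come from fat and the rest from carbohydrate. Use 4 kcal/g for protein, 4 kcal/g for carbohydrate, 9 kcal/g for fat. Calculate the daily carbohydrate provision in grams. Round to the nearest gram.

Protein = 1 × 42 = 42 g → 42 × 4 = 168 kcal.
Non-protein calories = 1534 − 168 = 1366 kcal.
Fat: 20% × 1366 = 273.2 kcal; carbohydrate: 1092.8 kcal.
Carbohydrate: 1092.8 kcal ÷ 4 kcal/g = 273.2 g.

273 g/day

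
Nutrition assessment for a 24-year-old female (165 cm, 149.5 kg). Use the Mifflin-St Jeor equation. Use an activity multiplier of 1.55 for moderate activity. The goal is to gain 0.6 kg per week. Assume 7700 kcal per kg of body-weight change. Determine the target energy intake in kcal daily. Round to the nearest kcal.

4140 kcal daily

Mifflin-St Jeor (female): BMR = 10(149.5) + 6.25(165) − 5(24) − 161 = 1495 + 1031.25 − 120 − 161 = 2245.25 kcal/day.
TEE = 2245.25 × 1.55 = 3480.1375 kcal/day.
Required daily surplus = 0.6 × 7700 ÷ 7 = 660 kcal/day.
Target intake = 3480.1375 + 660 = 4140.1375 kcal/day.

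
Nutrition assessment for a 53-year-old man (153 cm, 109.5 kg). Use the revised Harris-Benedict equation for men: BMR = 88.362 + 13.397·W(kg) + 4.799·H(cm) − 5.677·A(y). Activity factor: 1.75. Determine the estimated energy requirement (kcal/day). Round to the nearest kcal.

Harris-Benedict: BMR = 88.362 + 13.397(109.5) + 4.799(153) − 5.677(53) = 1988.6995 kcal/day.
TEE = BMR × activity factor = 1988.6995 × 1.75 = 3480.2241 kcal/day.

3480 kcal/day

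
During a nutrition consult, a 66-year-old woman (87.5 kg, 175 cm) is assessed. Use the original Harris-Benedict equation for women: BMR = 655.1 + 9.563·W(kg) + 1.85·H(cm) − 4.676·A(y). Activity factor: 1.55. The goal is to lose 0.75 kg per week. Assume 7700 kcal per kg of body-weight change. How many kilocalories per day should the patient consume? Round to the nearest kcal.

1511 kilocalories per day

Harris-Benedict: BMR = 655.1 + 9.563(87.5) + 1.85(175) − 4.676(66) = 1506.9965 kcal/day.
TEE = 1506.9965 × 1.55 = 2335.8446 kcal/day.
Required daily deficit = 0.75 × 7700 ÷ 7 = 825 kcal/day.
Target intake = 2335.8446 − 825 = 1510.8446 kcal/day.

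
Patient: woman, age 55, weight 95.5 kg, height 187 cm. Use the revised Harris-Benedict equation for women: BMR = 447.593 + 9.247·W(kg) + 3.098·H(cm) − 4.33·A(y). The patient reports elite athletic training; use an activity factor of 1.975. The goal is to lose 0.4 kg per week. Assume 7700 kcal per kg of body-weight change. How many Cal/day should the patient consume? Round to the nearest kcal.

2862 Cal/day

Harris-Benedict: BMR = 447.593 + 9.247(95.5) + 3.098(187) − 4.33(55) = 1671.8575 kcal/day.
TEE = 1671.8575 × 1.975 = 3301.9186 kcal/day.
Required daily deficit = 0.4 × 7700 ÷ 7 = 440 kcal/day.
Target intake = 3301.9186 − 440 = 2861.9186 kcal/day.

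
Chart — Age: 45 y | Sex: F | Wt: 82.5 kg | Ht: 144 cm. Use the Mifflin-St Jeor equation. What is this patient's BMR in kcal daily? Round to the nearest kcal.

Mifflin-St Jeor (female): BMR = 10(82.5) + 6.25(144) − 5(45) − 161 = 825 + 900 − 225 − 161 = 1339 kcal/day.

1339 kcal daily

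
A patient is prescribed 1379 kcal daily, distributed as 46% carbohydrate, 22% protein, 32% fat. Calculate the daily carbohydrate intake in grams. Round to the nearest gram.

159 g/day

Carbohydrate energy = 46% × 1379 = 634.34 kcal.
At 4 kcal/g: 634.34 ÷ 4 = 158.585 g.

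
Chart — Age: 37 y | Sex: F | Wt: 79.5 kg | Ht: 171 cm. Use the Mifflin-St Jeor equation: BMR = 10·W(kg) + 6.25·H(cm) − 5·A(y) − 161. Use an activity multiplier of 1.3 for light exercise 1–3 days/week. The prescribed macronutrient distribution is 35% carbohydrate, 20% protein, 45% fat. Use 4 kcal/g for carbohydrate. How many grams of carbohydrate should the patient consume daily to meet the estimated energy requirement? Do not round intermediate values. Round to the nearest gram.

173 g/day

Mifflin-St Jeor (female): BMR = 10(79.5) + 6.25(171) − 5(37) − 161 = 795 + 1068.75 − 185 − 161 = 1517.75 kcal/day.
TEE = 1517.75 × 1.3 = 1973.075 kcal/day.
Carbohydrate energy = 35% × 1973.075 = 690.5763 kcal.
Carbohydrate = 690.5763 ÷ 4 kcal/g = 172.6441 g.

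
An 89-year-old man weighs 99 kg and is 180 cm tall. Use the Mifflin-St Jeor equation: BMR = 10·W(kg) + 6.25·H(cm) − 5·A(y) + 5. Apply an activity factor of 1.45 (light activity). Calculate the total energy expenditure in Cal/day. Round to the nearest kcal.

Mifflin-St Jeor (male): BMR = 10(99) + 6.25(180) − 5(89) + 5 = 990 + 1125 − 445 + 5 = 1675 kcal/day.
TEE = BMR × activity factor = 1675 × 1.45 = 2428.75 kcal/day.

2429 Cal/day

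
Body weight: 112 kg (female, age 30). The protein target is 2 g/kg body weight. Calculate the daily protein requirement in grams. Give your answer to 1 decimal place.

224.0 g/day

Protein = 2 g/kg × 112 kg = 224 g/day.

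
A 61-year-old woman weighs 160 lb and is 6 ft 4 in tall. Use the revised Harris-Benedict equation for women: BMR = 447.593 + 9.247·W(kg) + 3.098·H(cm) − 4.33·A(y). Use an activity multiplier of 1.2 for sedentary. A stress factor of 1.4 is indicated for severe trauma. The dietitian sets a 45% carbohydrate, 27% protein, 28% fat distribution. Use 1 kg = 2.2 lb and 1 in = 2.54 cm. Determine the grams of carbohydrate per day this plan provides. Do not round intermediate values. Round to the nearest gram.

Convert to metric: weight = 160 ÷ 2.2 = 72.7273 kg; height = (6×12 + 4) × 2.54 = 76 × 2.54 = 193.04 cm.
Harris-Benedict: BMR = 447.593 + 9.247(72.7273) + 3.098(193.04) − 4.33(61) = 1454.01 kcal/day.
TEE = 1454.01 × 1.2 = 1744.812 kcal/day.
With stress factor 1.4: 1744.812 × 1.4 = 2442.7368 kcal/day.
Carbohydrate energy = 45% × 2442.7368 = 1099.2316 kcal.
Carbohydrate = 1099.2316 ÷ 4 kcal/g = 274.8079 g.

275 g/day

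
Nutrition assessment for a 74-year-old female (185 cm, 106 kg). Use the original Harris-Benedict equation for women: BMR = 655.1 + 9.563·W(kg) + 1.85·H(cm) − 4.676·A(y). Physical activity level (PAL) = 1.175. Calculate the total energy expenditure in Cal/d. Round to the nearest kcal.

1956 Cal/d

Harris-Benedict: BMR = 655.1 + 9.563(106) + 1.85(185) − 4.676(74) = 1665.004 kcal/day.
TEE = BMR × activity factor = 1665.004 × 1.175 = 1956.3797 kcal/day.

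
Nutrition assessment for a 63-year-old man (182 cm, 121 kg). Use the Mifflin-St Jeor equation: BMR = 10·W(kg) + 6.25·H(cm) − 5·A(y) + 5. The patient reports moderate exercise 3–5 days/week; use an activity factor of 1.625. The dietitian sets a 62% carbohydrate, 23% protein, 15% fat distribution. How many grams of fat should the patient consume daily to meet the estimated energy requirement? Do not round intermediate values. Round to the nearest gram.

55 g/day

Mifflin-St Jeor (male): BMR = 10(121) + 6.25(182) − 5(63) + 5 = 1210 + 1137.5 − 315 + 5 = 2037.5 kcal/day.
TEE = 2037.5 × 1.625 = 3310.9375 kcal/day.
Fat energy = 15% × 3310.9375 = 496.6406 kcal.
Fat = 496.6406 ÷ 9 kcal/g = 55.1823 g.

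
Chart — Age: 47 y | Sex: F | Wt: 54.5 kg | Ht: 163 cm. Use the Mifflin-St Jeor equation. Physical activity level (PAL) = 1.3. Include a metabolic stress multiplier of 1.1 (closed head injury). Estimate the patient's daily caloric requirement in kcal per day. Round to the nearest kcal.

1670 kcal per day

Mifflin-St Jeor (female): BMR = 10(54.5) + 6.25(163) − 5(47) − 161 = 545 + 1018.75 − 235 − 161 = 1167.75 kcal/day.
TEE = BMR × activity factor = 1167.75 × 1.3 = 1518.075 kcal/day.
Apply stress factor: 1518.075 × 1.1 = 1669.8825 kcal/day.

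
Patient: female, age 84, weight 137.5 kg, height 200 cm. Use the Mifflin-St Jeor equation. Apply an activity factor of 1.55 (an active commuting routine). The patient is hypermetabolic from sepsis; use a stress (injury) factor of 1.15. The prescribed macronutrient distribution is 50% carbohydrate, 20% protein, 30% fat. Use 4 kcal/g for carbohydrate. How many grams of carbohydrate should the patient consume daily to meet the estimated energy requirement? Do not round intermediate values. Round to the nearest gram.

455 g/day

Mifflin-St Jeor (female): BMR = 10(137.5) + 6.25(200) − 5(84) − 161 = 1375 + 1250 − 420 − 161 = 2044 kcal/day.
TEE = 2044 × 1.55 = 3168.2 kcal/day.
With stress factor 1.15: 3168.2 × 1.15 = 3643.43 kcal/day.
Carbohydrate energy = 50% × 3643.43 = 1821.715 kcal.
Carbohydrate = 1821.715 ÷ 4 kcal/g = 455.4288 g.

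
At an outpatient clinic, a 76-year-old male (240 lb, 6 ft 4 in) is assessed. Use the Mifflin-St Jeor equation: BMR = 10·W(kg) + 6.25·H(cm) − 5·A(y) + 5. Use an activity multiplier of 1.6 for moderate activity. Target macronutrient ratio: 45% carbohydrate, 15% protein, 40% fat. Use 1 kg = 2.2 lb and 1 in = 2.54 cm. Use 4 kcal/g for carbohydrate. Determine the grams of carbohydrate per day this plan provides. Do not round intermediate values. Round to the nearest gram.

Convert to metric: weight = 240 ÷ 2.2 = 109.0909 kg; height = (6×12 + 4) × 2.54 = 76 × 2.54 = 193.04 cm.
Mifflin-St Jeor (male): BMR = 10(109.0909) + 6.25(193.04) − 5(76) + 5 = 1090.9091 + 1206.5 − 380 + 5 = 1922.4091 kcal/day.
TEE = 1922.4091 × 1.6 = 3075.8545 kcal/day.
Carbohydrate energy = 45% × 3075.8545 = 1384.1345 kcal.
Carbohydrate = 1384.1345 ÷ 4 kcal/g = 346.0336 g.

346 g/day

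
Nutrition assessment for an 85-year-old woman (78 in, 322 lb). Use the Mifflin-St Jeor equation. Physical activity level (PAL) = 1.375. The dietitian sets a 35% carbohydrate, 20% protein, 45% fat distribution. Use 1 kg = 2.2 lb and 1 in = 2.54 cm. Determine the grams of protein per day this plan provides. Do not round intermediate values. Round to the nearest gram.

Convert to metric: weight = 322 ÷ 2.2 = 146.3636 kg; height = 78 × 2.54 = 198.12 cm.
Mifflin-St Jeor (female): BMR = 10(146.3636) + 6.25(198.12) − 5(85) − 161 = 1463.6364 + 1238.25 − 425 − 161 = 2115.8864 kcal/day.
TEE = 2115.8864 × 1.375 = 2909.3438 kcal/day.
Protein energy = 20% × 2909.3438 = 581.8688 kcal.
Protein = 581.8688 ÷ 4 kcal/g = 145.4672 g.

145 g/day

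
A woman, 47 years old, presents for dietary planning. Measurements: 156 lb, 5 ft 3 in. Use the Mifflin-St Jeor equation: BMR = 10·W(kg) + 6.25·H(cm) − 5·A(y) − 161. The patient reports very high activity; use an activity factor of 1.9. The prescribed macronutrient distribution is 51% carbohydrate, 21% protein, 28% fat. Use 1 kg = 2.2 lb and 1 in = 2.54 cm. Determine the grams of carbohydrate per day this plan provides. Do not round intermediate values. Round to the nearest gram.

Convert to metric: weight = 156 ÷ 2.2 = 70.9091 kg; height = (5×12 + 3) × 2.54 = 63 × 2.54 = 160.02 cm.
Mifflin-St Jeor (female): BMR = 10(70.9091) + 6.25(160.02) − 5(47) − 161 = 709.0909 + 1000.125 − 235 − 161 = 1313.2159 kcal/day.
TEE = 1313.2159 × 1.9 = 2495.1102 kcal/day.
Carbohydrate energy = 51% × 2495.1102 = 1272.5062 kcal.
Carbohydrate = 1272.5062 ÷ 4 kcal/g = 318.1266 g.

318 g/day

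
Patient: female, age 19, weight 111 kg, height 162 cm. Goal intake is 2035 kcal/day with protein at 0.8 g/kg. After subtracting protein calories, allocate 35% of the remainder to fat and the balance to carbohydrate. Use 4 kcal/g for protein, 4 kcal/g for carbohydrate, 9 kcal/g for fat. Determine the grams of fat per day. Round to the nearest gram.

65 g/day

Protein = 0.8 × 111 = 88.8 g → 88.8 × 4 = 355.2 kcal.
Non-protein calories = 2035 − 355.2 = 1679.8 kcal.
Fat: 35% × 1679.8 = 587.93 kcal; carbohydrate: 1091.87 kcal.
Fat: 587.93 kcal ÷ 9 kcal/g = 65.3256 g.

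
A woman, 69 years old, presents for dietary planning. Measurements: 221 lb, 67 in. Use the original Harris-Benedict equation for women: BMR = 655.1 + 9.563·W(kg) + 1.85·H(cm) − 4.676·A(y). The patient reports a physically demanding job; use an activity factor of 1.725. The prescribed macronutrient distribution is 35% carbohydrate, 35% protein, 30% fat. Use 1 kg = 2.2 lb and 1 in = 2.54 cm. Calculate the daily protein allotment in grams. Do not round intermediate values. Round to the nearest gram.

243 g/day

Convert to metric: weight = 221 ÷ 2.2 = 100.4545 kg; height = 67 × 2.54 = 170.18 cm.
Harris-Benedict: BMR = 655.1 + 9.563(100.4545) + 1.85(170.18) − 4.676(69) = 1607.9358 kcal/day.
TEE = 1607.9358 × 1.725 = 2773.6893 kcal/day.
Protein energy = 35% × 2773.6893 = 970.7913 kcal.
Protein = 970.7913 ÷ 4 kcal/g = 242.6978 g.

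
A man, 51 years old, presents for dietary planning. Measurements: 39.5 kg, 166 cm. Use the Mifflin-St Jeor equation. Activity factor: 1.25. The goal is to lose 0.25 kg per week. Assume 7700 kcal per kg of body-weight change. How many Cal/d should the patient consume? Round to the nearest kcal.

1203 Cal/d

Mifflin-St Jeor (male): BMR = 10(39.5) + 6.25(166) − 5(51) + 5 = 395 + 1037.5 − 255 + 5 = 1182.5 kcal/day.
TEE = 1182.5 × 1.25 = 1478.125 kcal/day.
Required daily deficit = 0.25 × 7700 ÷ 7 = 275 kcal/day.
Target intake = 1478.125 − 275 = 1203.125 kcal/day.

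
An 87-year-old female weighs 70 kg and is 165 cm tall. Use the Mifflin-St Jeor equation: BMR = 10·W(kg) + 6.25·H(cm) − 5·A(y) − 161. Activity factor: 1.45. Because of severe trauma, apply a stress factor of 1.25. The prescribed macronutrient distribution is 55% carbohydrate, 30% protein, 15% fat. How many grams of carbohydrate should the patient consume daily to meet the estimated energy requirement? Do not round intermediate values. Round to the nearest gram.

Mifflin-St Jeor (female): BMR = 10(70) + 6.25(165) − 5(87) − 161 = 700 + 1031.25 − 435 − 161 = 1135.25 kcal/day.
TEE = 1135.25 × 1.45 = 1646.1125 kcal/day.
With stress factor 1.25: 1646.1125 × 1.25 = 2057.6406 kcal/day.
Carbohydrate energy = 55% × 2057.6406 = 1131.7023 kcal.
Carbohydrate = 1131.7023 ÷ 4 kcal/g = 282.9256 g.

283 g/day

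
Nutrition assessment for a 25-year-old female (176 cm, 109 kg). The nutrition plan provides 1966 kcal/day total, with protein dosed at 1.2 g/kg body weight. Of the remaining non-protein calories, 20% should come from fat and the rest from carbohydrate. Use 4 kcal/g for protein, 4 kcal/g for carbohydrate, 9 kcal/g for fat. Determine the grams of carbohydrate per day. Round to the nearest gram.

289 g/day

Protein = 1.2 × 109 = 130.8 g → 130.8 × 4 = 523.2 kcal.
Non-protein calories = 1966 − 523.2 = 1442.8 kcal.
Fat: 20% × 1442.8 = 288.56 kcal; carbohydrate: 1154.24 kcal.
Carbohydrate: 1154.24 kcal ÷ 4 kcal/g = 288.56 g.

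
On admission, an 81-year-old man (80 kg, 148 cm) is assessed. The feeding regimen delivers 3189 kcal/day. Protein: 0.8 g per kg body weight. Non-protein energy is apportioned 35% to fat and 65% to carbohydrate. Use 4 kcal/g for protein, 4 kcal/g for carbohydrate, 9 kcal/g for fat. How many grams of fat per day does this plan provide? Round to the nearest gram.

Protein = 0.8 × 80 = 64 g → 64 × 4 = 256 kcal.
Non-protein calories = 3189 − 256 = 2933 kcal.
Fat: 35% × 2933 = 1026.55 kcal; carbohydrate: 1906.45 kcal.
Fat: 1026.55 kcal ÷ 9 kcal/g = 114.0611 g.

114 g/day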